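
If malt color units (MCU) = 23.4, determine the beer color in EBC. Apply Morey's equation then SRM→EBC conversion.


SRM = 1.4922·MCU^0.6859;  EBC = SRM·1.97
SRM = 1.4922·23.4^0.6859 = 12.9710
EBC = 12.9710·1.97

25.5528 EBC


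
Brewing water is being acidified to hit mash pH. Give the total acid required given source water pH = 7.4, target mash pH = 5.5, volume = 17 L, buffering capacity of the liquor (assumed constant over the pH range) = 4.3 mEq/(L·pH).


acid = buffering capacity · (pH_source − pH_target) · V
acid = 4.3 · (7.4 − 5.5) · 17

138.8900 mEq


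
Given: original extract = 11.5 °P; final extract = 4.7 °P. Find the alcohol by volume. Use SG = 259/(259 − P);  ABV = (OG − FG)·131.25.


OG = 259/(259 − 11.5) = 1.0465
FG = 259/(259 − 4.7) = 1.0185
ABV = (1.0465 − 1.0185)·131.25

3.6727 % ABV


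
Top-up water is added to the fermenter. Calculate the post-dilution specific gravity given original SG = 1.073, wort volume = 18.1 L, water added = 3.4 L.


SG_new = 1 + (SG_old − 1)·V_old/(V_old + V_water)
pts = (1.073 − 1)·1000·18.1/(18.1 + 3.4) = 61.4558
SG_new = 1 + 61.4558/1000

1.0615


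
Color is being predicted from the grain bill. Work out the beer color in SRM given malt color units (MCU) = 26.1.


SRM = 1.4922 · MCU^0.6859
SRM = 1.4922 · 26.1^0.6859

13.9798 SRM


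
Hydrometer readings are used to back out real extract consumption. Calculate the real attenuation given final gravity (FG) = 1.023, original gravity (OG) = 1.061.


AA = (OG−FG)/(OG−1)·100;  RA = AA·0.8192
AA = (1.061 − 1.023)/(1.061 − 1)·100 = 62.2951
RA = 62.2951·0.8192

51.0321 %


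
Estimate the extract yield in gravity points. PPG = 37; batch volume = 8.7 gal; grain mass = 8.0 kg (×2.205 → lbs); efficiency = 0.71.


points = lbs × PPG × eff / vol
lbs = 8.0 × 2.205 = 17.6400
points = 17.6400 × 37 × 0.71 / 8.7

53.2647 points


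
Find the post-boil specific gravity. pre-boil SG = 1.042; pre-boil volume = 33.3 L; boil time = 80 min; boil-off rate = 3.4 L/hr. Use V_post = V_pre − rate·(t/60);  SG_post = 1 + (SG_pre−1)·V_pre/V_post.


V_post = 33.3 − 3.4·(80/60) = 28.7667
SG_post = 1 + (1.042 − 1)·33.3/28.7667

1.0486


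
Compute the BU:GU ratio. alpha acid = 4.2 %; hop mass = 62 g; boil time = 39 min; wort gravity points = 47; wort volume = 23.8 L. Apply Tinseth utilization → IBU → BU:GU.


U = 1.65·0.000125^(GP/1000)·(1−e^(−0.04t))/4.15;  IBU = (α/100)·m·U·1000/V;  BU:GU = IBU/GP
U = 1.65·0.000125^(47/1000)·(1−e^(−0.04·39))/4.15 = 0.2058
IBU = (4.2/100)·62·0.2058·1000/23.8 = 22.5220
BU:GU = 22.5220/47

0.4792


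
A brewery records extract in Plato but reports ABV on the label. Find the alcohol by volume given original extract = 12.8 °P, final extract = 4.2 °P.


SG = 259/(259 − P);  ABV = (OG − FG)·131.25
OG = 259/(259 − 12.8) = 1.0520
FG = 259/(259 − 4.2) = 1.0165
ABV = (1.0520 − 1.0165)·131.25

4.6603 % ABV


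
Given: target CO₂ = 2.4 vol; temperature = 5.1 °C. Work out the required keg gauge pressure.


psi = vols/(0.01821 + 0.09011·e^(−0.04·T)) − 14.695
psi = 2.4/(0.01821 + 0.09011·e^(−0.04·5.1)) − 14.695

11.4798 psi


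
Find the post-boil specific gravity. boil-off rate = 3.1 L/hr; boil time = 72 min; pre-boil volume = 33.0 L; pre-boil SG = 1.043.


V_post = V_pre − rate·(t/60);  SG_post = 1 + (SG_pre−1)·V_pre/V_post
V_post = 33.0 − 3.1·(72/60) = 29.2800
SG_post = 1 + (1.043 − 1)·33.0/29.2800

1.0485


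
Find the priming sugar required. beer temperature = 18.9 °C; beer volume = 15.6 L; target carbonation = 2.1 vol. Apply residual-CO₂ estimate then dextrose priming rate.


residual = 14.695·(0.01821 + 0.09011·e^(−0.04·T));  sugar = (target − residual)·4.0·V
residual = 14.695·(0.01821 + 0.09011·e^(−0.04·18.9)) = 0.8893
sugar = (2.1 − 0.8893)·4.0·15.6

75.5448 g


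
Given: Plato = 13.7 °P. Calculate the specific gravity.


SG = 259/(259 − P)
SG = 259/(259 − 13.7)

1.0558


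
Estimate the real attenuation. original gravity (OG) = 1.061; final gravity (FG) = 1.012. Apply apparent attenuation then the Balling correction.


AA = (OG−FG)/(OG−1)·100;  RA = AA·0.8192
AA = (1.061 − 1.012)/(1.061 − 1)·100 = 80.3279
RA = 80.3279·0.8192

65.8046 %


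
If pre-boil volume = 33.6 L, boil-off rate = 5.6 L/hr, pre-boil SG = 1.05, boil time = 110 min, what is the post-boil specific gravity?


V_post = V_pre − rate·(t/60);  SG_post = 1 + (SG_pre−1)·V_pre/V_post
V_post = 33.6 − 5.6·(110/60) = 23.3333
SG_post = 1 + (1.05 − 1)·33.6/23.3333

1.0720


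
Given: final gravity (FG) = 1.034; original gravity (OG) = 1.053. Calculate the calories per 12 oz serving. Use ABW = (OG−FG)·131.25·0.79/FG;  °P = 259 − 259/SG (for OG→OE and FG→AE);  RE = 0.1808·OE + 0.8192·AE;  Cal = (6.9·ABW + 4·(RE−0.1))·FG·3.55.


ABW = (1.053 − 1.034)·131.25·0.79/1.034 = 1.9053
OE = 259 − 259/1.053 = 13.0361 °P
AE = 259 − 259/1.034 = 8.5164 °P
RE = 0.1808·13.0361 + 0.8192·8.5164 = 9.3336 °P
Cal = (6.9·1.9053 + 4·(9.3336−0.1))·1.034·3.55

183.8317 kcal


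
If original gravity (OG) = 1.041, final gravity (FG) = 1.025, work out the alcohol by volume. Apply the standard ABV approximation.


ABV = (OG − FG) · 131.25
ABV = (1.041 − 1.025) · 131.25

2.1000 % ABV


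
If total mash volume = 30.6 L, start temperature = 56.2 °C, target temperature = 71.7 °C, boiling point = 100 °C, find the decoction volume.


V_dec = V_total·(T_target − T_start)/(T_boil − T_start)
V_dec = 30.6·(71.7 − 56.2)/(100 − 56.2)

10.8288 L


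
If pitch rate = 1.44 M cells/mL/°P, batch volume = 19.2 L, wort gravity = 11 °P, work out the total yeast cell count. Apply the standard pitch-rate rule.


cells (billions) = rate · V_L · °P
cells = 1.44 · 19.2 · 11

304.1280 billion cells


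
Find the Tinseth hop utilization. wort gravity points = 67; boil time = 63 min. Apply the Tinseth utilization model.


U = 1.65·0.000125^(GP/1000) · (1 − e^(−0.04·t))/4.15
bigness = 1.65·0.000125^(67/1000) = 0.9036
boil_factor = (1 − e^(−0.04·63))/4.15 = 0.2216
U = 0.9036 · 0.2216

0.2002


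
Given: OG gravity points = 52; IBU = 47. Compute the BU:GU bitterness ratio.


BU:GU = IBU / OG_points
BU:GU = 47 / 52

0.9038


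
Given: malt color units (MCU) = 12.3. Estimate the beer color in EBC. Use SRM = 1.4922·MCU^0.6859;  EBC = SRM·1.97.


SRM = 1.4922·12.3^0.6859 = 8.3444
EBC = 8.3444·1.97

16.4384 EBC


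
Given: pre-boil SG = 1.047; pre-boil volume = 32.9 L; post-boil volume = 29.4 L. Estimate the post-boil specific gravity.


SG_post = 1 + (SG_pre − 1)·V_pre/V_post
pts_pre = (1.047 − 1)·1000 = 47.0000
pts_post = 47.0000·32.9/29.4 = 52.5952
SG_post = 1 + 52.5952/1000

1.0526


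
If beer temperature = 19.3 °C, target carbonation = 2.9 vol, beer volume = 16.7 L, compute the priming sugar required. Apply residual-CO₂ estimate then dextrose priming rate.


residual = 14.695·(0.01821 + 0.09011·e^(−0.04·T));  sugar = (target − residual)·4.0·V
residual = 14.695·(0.01821 + 0.09011·e^(−0.04·19.3)) = 0.8795
sugar = (2.9 − 0.8795)·4.0·16.7

134.9709 g


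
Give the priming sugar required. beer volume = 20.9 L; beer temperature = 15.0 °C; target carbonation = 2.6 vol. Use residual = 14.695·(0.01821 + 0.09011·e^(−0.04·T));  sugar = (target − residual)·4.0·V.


residual = 14.695·(0.01821 + 0.09011·e^(−0.04·15.0)) = 0.9943
sugar = (2.6 − 0.9943)·4.0·20.9

134.2354 g


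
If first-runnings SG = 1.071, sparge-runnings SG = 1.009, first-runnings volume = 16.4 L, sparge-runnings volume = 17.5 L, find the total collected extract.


total = Σ (SG_i − 1)·1000·V_i
first = (1.071 − 1)·1000·16.4 = 1164.4000
sparge = (1.009 − 1)·1000·17.5 = 157.5000
total = 1164.4000 + 157.5000

1321.9000 gravity·L


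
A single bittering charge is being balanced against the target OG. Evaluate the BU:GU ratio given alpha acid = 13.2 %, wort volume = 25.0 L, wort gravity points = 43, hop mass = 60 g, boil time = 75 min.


U = 1.65·0.000125^(GP/1000)·(1−e^(−0.04t))/4.15;  IBU = (α/100)·m·U·1000/V;  BU:GU = IBU/GP
U = 1.65·0.000125^(43/1000)·(1−e^(−0.04·75))/4.15 = 0.2567
IBU = (13.2/100)·60·0.2567·1000/25.0 = 81.3222
BU:GU = 81.3222/43

1.8912


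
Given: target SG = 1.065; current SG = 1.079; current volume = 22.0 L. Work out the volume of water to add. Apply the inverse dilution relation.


V_water = V·((SG_curr − 1)/(SG_target − 1) − 1)
V_water = 22.0·((1.079 − 1)/(1.065 − 1) − 1)

4.7385 L


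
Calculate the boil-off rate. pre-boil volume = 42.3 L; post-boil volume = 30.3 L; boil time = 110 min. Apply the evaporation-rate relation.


rate = (V_pre − V_post) / (t_min/60)
rate = (42.3 − 30.3) / (110/60)

6.5455 L/hr


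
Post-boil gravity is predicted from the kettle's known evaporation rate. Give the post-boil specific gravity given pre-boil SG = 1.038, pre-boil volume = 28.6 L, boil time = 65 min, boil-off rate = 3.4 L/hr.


V_post = V_pre − rate·(t/60);  SG_post = 1 + (SG_pre−1)·V_pre/V_post
V_post = 28.6 − 3.4·(65/60) = 24.9167
SG_post = 1 + (1.038 − 1)·28.6/24.9167

1.0436


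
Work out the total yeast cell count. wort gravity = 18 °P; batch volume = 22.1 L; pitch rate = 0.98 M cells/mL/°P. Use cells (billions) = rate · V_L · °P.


cells = 0.98 · 22.1 · 18

389.8440 billion cells


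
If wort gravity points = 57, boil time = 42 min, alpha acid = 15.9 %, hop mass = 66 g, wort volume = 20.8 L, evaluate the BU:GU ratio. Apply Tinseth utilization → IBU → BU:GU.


U = 1.65·0.000125^(GP/1000)·(1−e^(−0.04t))/4.15;  IBU = (α/100)·m·U·1000/V;  BU:GU = IBU/GP
U = 1.65·0.000125^(57/1000)·(1−e^(−0.04·42))/4.15 = 0.1938
IBU = (15.9/100)·66·0.1938·1000/20.8 = 97.7828
BU:GU = 97.7828/57

1.7155


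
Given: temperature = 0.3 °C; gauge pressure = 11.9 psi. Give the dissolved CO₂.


vols = (P + 14.695)·(0.01821 + 0.09011·e^(−0.04·T))
vols = (11.9 + 14.695)·(0.01821 + 0.09011·e^(−0.04·0.3))

2.8522 volumes


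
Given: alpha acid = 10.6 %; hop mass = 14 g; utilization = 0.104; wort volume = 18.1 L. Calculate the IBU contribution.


IBU = (α/100)·mass·U·1000 / V
IBU = (10.6/100)·14·0.104·1000 / 18.1

8.5269 IBU


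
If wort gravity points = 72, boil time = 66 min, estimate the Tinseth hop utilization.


U = 1.65·0.000125^(GP/1000) · (1 − e^(−0.04·t))/4.15
bigness = 1.65·0.000125^(72/1000) = 0.8639
boil_factor = (1 − e^(−0.04·66))/4.15 = 0.2238
U = 0.8639 · 0.2238

0.1933


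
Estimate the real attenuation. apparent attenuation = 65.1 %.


RA = AA · 0.8192
RA = 65.1 · 0.8192

53.3299 %


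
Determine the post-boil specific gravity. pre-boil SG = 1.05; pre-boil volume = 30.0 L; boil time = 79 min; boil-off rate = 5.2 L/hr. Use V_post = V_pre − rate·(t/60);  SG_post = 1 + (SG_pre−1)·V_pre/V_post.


V_post = 30.0 − 5.2·(79/60) = 23.1533
SG_post = 1 + (1.05 − 1)·30.0/23.1533

1.0648


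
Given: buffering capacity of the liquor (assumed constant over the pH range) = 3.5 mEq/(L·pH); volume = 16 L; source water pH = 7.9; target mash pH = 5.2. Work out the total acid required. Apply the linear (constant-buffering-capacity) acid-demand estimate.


acid = buffering capacity · (pH_source − pH_target) · V
acid = 3.5 · (7.9 − 5.2) · 16

151.2000 mEq


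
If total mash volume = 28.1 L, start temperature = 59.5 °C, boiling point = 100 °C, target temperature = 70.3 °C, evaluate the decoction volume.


V_dec = V_total·(T_target − T_start)/(T_boil − T_start)
V_dec = 28.1·(70.3 − 59.5)/(100 − 59.5)

7.4933 L


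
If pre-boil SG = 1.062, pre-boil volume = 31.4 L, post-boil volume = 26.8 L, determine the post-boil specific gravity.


SG_post = 1 + (SG_pre − 1)·V_pre/V_post
pts_pre = (1.062 − 1)·1000 = 62.0000
pts_post = 62.0000·31.4/26.8 = 72.6418
SG_post = 1 + 72.6418/1000

1.0726


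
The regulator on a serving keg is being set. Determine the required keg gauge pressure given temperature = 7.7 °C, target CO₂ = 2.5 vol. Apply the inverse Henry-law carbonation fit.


psi = vols/(0.01821 + 0.09011·e^(−0.04·T)) − 14.695
psi = 2.5/(0.01821 + 0.09011·e^(−0.04·7.7)) − 14.695

14.9142 psi


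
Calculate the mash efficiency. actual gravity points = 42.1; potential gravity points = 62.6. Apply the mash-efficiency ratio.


efficiency = actual / potential × 100
efficiency = 42.1 / 62.6 × 100

67.2524 %


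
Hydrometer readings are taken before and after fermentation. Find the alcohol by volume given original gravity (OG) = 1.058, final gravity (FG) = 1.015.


ABV = (OG − FG) · 131.25
ABV = (1.058 − 1.015) · 131.25

5.6438 % ABV


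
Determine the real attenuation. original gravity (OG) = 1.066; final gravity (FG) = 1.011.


AA = (OG−FG)/(OG−1)·100;  RA = AA·0.8192
AA = (1.066 − 1.011)/(1.066 − 1)·100 = 83.3333
RA = 83.3333·0.8192

68.2667 %


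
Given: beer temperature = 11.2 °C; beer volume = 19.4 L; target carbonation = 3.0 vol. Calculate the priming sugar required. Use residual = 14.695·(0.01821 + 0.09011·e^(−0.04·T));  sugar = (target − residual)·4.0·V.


residual = 14.695·(0.01821 + 0.09011·e^(−0.04·11.2)) = 1.1136
sugar = (3.0 − 1.1136)·4.0·19.4

146.3837 g


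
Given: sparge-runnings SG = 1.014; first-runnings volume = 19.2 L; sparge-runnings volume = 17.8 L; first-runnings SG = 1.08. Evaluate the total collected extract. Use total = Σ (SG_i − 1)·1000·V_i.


first = (1.08 − 1)·1000·19.2 = 1536.0000
sparge = (1.014 − 1)·1000·17.8 = 249.2000
total = 1536.0000 + 249.2000

1785.2000 gravity·L


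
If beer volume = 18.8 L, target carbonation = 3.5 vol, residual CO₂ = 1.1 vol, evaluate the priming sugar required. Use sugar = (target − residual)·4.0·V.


sugar = (3.5 − 1.1)·4.0·18.8

180.4800 g


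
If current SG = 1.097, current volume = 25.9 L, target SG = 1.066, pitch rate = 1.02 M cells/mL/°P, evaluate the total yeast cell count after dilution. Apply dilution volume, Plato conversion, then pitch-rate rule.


V_w = V·((SG_c−1)/(SG_t−1)−1);  °P = 259 − 259/SG_t;  cells = rate·(V+V_w)·°P
V_w = 25.9·((1.097−1)/(1.066−1)−1) = 12.1652
V_final = 25.9 + 12.1652 = 38.0652
°P = 259 − 259/1.066 = 16.0356
cells = 1.02·38.0652·16.0356

622.6073 billion cells


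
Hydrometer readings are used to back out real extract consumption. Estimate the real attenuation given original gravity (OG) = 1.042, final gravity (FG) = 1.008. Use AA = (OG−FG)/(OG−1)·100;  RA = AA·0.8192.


AA = (1.042 − 1.008)/(1.042 − 1)·100 = 80.9524
RA = 80.9524·0.8192

66.3162 %


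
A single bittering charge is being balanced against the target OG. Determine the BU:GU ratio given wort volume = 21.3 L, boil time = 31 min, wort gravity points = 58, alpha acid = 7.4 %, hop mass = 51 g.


U = 1.65·0.000125^(GP/1000)·(1−e^(−0.04t))/4.15;  IBU = (α/100)·m·U·1000/V;  BU:GU = IBU/GP
U = 1.65·0.000125^(58/1000)·(1−e^(−0.04·31))/4.15 = 0.1678
IBU = (7.4/100)·51·0.1678·1000/21.3 = 29.7244
BU:GU = 29.7244/58

0.5125


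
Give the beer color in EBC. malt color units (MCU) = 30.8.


SRM = 1.4922·MCU^0.6859;  EBC = SRM·1.97
SRM = 1.4922·30.8^0.6859 = 15.6612
EBC = 15.6612·1.97

30.8525 EBC


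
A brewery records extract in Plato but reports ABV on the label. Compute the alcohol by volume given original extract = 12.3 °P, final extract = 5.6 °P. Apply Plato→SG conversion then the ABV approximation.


SG = 259/(259 − P);  ABV = (OG − FG)·131.25
OG = 259/(259 − 12.3) = 1.0499
FG = 259/(259 − 5.6) = 1.0221
ABV = (1.0499 − 1.0221)·131.25

3.6433 % ABV


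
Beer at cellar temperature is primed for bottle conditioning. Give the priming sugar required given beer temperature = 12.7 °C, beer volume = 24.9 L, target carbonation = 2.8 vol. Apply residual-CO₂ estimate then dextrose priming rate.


residual = 14.695·(0.01821 + 0.09011·e^(−0.04·T));  sugar = (target − residual)·4.0·V
residual = 14.695·(0.01821 + 0.09011·e^(−0.04·12.7)) = 1.0643
sugar = (2.8 − 1.0643)·4.0·24.9

172.8713 g


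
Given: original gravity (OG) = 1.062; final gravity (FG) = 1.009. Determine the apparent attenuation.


AA = (OG − FG)/(OG − 1) · 100
AA = (1.062 − 1.009)/(1.062 − 1) · 100

85.4839 %


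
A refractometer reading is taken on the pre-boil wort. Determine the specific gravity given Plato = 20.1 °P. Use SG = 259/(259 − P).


SG = 259/(259 − 20.1)

1.0841


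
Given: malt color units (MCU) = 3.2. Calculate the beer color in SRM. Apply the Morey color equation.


SRM = 1.4922 · MCU^0.6859
SRM = 1.4922 · 3.2^0.6859

3.3137 SRM


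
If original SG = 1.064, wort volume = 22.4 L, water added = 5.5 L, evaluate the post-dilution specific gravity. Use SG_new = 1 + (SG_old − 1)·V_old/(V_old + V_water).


pts = (1.064 − 1)·1000·22.4/(22.4 + 5.5) = 51.3835
SG_new = 1 + 51.3835/1000

1.0514


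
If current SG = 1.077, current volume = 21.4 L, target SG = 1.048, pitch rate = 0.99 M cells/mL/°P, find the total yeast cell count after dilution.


V_w = V·((SG_c−1)/(SG_t−1)−1);  °P = 259 − 259/SG_t;  cells = rate·(V+V_w)·°P
V_w = 21.4·((1.077−1)/(1.048−1)−1) = 12.9292
V_final = 21.4 + 12.9292 = 34.3292
°P = 259 − 259/1.048 = 11.8626
cells = 0.99·34.3292·11.8626

403.1607 billion cells


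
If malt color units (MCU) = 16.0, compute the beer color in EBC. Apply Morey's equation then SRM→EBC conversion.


SRM = 1.4922·MCU^0.6859;  EBC = SRM·1.97
SRM = 1.4922·16.0^0.6859 = 9.9939
EBC = 9.9939·1.97

19.6879 EBC


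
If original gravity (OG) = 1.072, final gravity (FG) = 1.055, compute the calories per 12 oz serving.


ABW = (OG−FG)·131.25·0.79/FG;  °P = 259 − 259/SG (for OG→OE and FG→AE);  RE = 0.1808·OE + 0.8192·AE;  Cal = (6.9·ABW + 4·(RE−0.1))·FG·3.55
ABW = (1.072 − 1.055)·131.25·0.79/1.055 = 1.6708
OE = 259 − 259/1.072 = 17.3955 °P
AE = 259 − 259/1.055 = 13.5024 °P
RE = 0.1808·17.3955 + 0.8192·13.5024 = 14.2063 °P
Cal = (6.9·1.6708 + 4·(14.2063−0.1))·1.055·3.55

254.5028 kcal


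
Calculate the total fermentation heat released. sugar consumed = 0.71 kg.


Q = m_sugar · 590 kJ/kg
Q = 0.71 · 590

418.9000 kJ


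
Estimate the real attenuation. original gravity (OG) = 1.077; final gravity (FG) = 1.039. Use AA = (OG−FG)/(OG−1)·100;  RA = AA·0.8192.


AA = (1.077 − 1.039)/(1.077 − 1)·100 = 49.3506
RA = 49.3506·0.8192

40.4281 %


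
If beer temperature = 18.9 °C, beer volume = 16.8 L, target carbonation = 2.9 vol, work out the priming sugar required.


residual = 14.695·(0.01821 + 0.09011·e^(−0.04·T));  sugar = (target − residual)·4.0·V
residual = 14.695·(0.01821 + 0.09011·e^(−0.04·18.9)) = 0.8893
sugar = (2.9 − 0.8893)·4.0·16.8

135.1159 g


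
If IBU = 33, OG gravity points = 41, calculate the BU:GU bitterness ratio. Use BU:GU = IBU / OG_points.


BU:GU = 33 / 41

0.8049


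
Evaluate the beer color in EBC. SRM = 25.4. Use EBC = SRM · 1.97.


EBC = 25.4 · 1.97

50.0380 EBC


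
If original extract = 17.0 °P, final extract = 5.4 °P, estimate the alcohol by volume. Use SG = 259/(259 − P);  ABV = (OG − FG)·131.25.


OG = 259/(259 − 17.0) = 1.0702
FG = 259/(259 − 5.4) = 1.0213
ABV = (1.0702 − 1.0213)·131.25

6.4253 % ABV


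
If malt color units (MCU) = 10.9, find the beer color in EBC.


SRM = 1.4922·MCU^0.6859;  EBC = SRM·1.97
SRM = 1.4922·10.9^0.6859 = 7.6806
EBC = 7.6806·1.97

15.1309 EBC


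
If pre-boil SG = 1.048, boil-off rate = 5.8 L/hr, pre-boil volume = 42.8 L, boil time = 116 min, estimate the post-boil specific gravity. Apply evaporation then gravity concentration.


V_post = V_pre − rate·(t/60);  SG_post = 1 + (SG_pre−1)·V_pre/V_post
V_post = 42.8 − 5.8·(116/60) = 31.5867
SG_post = 1 + (1.048 − 1)·42.8/31.5867

1.0650


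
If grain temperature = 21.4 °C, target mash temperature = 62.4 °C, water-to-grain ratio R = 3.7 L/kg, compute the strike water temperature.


T_strike = (0.41/R)·(T_mash − T_grain) + T_mash
T_strike = (0.41/3.7)·(62.4 − 21.4) + 62.4

66.9432 °C


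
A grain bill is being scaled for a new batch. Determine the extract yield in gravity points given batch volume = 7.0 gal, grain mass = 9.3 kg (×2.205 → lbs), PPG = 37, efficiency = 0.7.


points = lbs × PPG × eff / vol
lbs = 9.3 × 2.205 = 20.5065
points = 20.5065 × 37 × 0.7 / 7.0

75.8741 points


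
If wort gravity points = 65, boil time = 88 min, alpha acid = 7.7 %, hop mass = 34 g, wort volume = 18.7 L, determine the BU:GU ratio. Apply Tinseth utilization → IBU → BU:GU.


U = 1.65·0.000125^(GP/1000)·(1−e^(−0.04t))/4.15;  IBU = (α/100)·m·U·1000/V;  BU:GU = IBU/GP
U = 1.65·0.000125^(65/1000)·(1−e^(−0.04·88))/4.15 = 0.2151
IBU = (7.7/100)·34·0.2151·1000/18.7 = 30.1172
BU:GU = 30.1172/65

0.4633


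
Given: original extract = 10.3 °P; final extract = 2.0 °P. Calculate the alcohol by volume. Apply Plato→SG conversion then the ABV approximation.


SG = 259/(259 − P);  ABV = (OG − FG)·131.25
OG = 259/(259 − 10.3) = 1.0414
FG = 259/(259 − 2.0) = 1.0078
ABV = (1.0414 − 1.0078)·131.25

4.4144 % ABV


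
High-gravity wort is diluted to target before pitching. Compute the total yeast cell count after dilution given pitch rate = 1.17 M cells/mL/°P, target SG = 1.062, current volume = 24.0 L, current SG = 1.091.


V_w = V·((SG_c−1)/(SG_t−1)−1);  °P = 259 − 259/SG_t;  cells = rate·(V+V_w)·°P
V_w = 24.0·((1.091−1)/(1.062−1)−1) = 11.2258
V_final = 24.0 + 11.2258 = 35.2258
°P = 259 − 259/1.062 = 15.1205
cells = 1.17·35.2258·15.1205

623.1803 billion cells


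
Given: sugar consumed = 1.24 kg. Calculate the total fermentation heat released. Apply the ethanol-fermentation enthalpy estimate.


Q = m_sugar · 590 kJ/kg
Q = 1.24 · 590

731.6000 kJ


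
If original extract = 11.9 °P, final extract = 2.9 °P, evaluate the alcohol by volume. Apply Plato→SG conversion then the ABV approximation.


SG = 259/(259 − P);  ABV = (OG − FG)·131.25
OG = 259/(259 − 11.9) = 1.0482
FG = 259/(259 − 2.9) = 1.0113
ABV = (1.0482 − 1.0113)·131.25

4.8346 % ABV


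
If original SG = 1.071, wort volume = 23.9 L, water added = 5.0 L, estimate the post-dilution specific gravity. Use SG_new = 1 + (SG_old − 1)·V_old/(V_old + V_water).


pts = (1.071 − 1)·1000·23.9/(23.9 + 5.0) = 58.7163
SG_new = 1 + 58.7163/1000

1.0587


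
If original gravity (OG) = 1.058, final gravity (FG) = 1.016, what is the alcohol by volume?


ABV = (OG − FG) · 131.25
ABV = (1.058 − 1.016) · 131.25

5.5125 % ABV


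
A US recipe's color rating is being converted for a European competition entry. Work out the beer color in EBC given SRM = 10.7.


EBC = SRM · 1.97
EBC = 10.7 · 1.97

21.0790 EBC


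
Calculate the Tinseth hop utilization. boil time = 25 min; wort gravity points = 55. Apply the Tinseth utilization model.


U = 1.65·0.000125^(GP/1000) · (1 − e^(−0.04·t))/4.15
bigness = 1.65·0.000125^(55/1000) = 1.0065
boil_factor = (1 − e^(−0.04·25))/4.15 = 0.1523
U = 1.0065 · 0.1523

0.1533


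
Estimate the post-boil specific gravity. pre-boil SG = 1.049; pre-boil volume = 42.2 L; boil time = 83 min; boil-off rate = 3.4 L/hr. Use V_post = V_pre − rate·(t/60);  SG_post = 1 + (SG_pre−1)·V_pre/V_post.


V_post = 42.2 − 3.4·(83/60) = 37.4967
SG_post = 1 + (1.049 − 1)·42.2/37.4967

1.0551


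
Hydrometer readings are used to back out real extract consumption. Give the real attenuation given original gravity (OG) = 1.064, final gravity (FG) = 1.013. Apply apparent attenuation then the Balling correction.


AA = (OG−FG)/(OG−1)·100;  RA = AA·0.8192
AA = (1.064 − 1.013)/(1.064 − 1)·100 = 79.6875
RA = 79.6875·0.8192

65.2800 %


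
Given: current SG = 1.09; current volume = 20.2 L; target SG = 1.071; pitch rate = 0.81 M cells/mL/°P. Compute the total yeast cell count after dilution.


V_w = V·((SG_c−1)/(SG_t−1)−1);  °P = 259 − 259/SG_t;  cells = rate·(V+V_w)·°P
V_w = 20.2·((1.09−1)/(1.071−1)−1) = 5.4056
V_final = 20.2 + 5.4056 = 25.6056
°P = 259 − 259/1.071 = 17.1699
cells = 0.81·25.6056·17.1699

356.1141 billion cells


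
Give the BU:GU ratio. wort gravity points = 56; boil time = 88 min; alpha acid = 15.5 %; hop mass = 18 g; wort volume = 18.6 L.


U = 1.65·0.000125^(GP/1000)·(1−e^(−0.04t))/4.15;  IBU = (α/100)·m·U·1000/V;  BU:GU = IBU/GP
U = 1.65·0.000125^(56/1000)·(1−e^(−0.04·88))/4.15 = 0.2332
IBU = (15.5/100)·18·0.2332·1000/18.6 = 34.9869
BU:GU = 34.9869/56

0.6248


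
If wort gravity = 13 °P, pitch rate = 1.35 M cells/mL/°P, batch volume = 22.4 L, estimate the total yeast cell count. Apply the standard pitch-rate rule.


cells (billions) = rate · V_L · °P
cells = 1.35 · 22.4 · 13

393.1200 billion cells


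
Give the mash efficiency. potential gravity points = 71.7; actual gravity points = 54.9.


efficiency = actual / potential × 100
efficiency = 54.9 / 71.7 × 100

76.5690 %


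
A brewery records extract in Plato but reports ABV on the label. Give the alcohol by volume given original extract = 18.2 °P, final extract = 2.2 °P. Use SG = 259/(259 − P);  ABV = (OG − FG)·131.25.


OG = 259/(259 − 18.2) = 1.0756
FG = 259/(259 − 2.2) = 1.0086
ABV = (1.0756 − 1.0086)·131.25

8.7956 % ABV


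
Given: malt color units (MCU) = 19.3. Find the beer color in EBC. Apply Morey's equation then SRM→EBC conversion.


SRM = 1.4922·MCU^0.6859;  EBC = SRM·1.97
SRM = 1.4922·19.3^0.6859 = 11.3656
EBC = 11.3656·1.97

22.3902 EBC


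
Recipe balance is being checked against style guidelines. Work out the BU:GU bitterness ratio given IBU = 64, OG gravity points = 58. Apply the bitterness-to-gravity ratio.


BU:GU = IBU / OG_points
BU:GU = 64 / 58

1.1034


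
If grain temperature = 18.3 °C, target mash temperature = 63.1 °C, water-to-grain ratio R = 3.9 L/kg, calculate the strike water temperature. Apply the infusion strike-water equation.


T_strike = (0.41/R)·(T_mash − T_grain) + T_mash
T_strike = (0.41/3.9)·(63.1 − 18.3) + 63.1

67.8097 °C


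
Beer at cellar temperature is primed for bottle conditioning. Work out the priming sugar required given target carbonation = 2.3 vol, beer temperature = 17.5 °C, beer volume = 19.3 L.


residual = 14.695·(0.01821 + 0.09011·e^(−0.04·T));  sugar = (target − residual)·4.0·V
residual = 14.695·(0.01821 + 0.09011·e^(−0.04·17.5)) = 0.9252
sugar = (2.3 − 0.9252)·4.0·19.3

106.1378 g


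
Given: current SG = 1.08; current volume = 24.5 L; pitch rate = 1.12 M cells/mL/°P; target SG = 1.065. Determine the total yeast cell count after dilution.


V_w = V·((SG_c−1)/(SG_t−1)−1);  °P = 259 − 259/SG_t;  cells = rate·(V+V_w)·°P
V_w = 24.5·((1.08−1)/(1.065−1)−1) = 5.6538
V_final = 24.5 + 5.6538 = 30.1538
°P = 259 − 259/1.065 = 15.8075
cells = 1.12·30.1538·15.8075

533.8562 billion cells


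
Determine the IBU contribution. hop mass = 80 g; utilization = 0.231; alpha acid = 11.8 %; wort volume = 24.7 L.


IBU = (α/100)·mass·U·1000 / V
IBU = (11.8/100)·80·0.231·1000 / 24.7

88.2850 IBU


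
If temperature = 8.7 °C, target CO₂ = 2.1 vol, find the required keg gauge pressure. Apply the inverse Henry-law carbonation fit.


psi = vols/(0.01821 + 0.09011·e^(−0.04·T)) − 14.695
psi = 2.1/(0.01821 + 0.09011·e^(−0.04·8.7)) − 14.695

10.9659 psi


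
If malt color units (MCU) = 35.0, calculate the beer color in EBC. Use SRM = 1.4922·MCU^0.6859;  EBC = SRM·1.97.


SRM = 1.4922·35.0^0.6859 = 17.0963
EBC = 17.0963·1.97

33.6798 EBC


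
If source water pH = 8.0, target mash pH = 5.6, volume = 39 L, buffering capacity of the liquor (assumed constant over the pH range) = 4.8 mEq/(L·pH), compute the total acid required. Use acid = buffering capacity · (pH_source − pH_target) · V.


acid = 4.8 · (8.0 − 5.6) · 39

449.2800 mEq


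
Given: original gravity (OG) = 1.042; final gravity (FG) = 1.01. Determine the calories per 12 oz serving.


ABW = (OG−FG)·131.25·0.79/FG;  °P = 259 − 259/SG (for OG→OE and FG→AE);  RE = 0.1808·OE + 0.8192·AE;  Cal = (6.9·ABW + 4·(RE−0.1))·FG·3.55
ABW = (1.042 − 1.01)·131.25·0.79/1.01 = 3.2851
OE = 259 − 259/1.042 = 10.4395 °P
AE = 259 − 259/1.01 = 2.5644 °P
RE = 0.1808·10.4395 + 0.8192·2.5644 = 3.9882 °P
Cal = (6.9·3.2851 + 4·(3.9882−0.1))·1.01·3.55

137.0388 kcal


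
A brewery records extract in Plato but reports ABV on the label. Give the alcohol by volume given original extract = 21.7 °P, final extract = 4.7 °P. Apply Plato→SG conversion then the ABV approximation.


SG = 259/(259 − P);  ABV = (OG − FG)·131.25
OG = 259/(259 − 21.7) = 1.0914
FG = 259/(259 − 4.7) = 1.0185
ABV = (1.0914 − 1.0185)·131.25

9.5764 % ABV


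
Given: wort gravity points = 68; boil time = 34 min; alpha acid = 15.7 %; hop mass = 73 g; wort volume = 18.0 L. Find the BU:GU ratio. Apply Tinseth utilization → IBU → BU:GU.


U = 1.65·0.000125^(GP/1000)·(1−e^(−0.04t))/4.15;  IBU = (α/100)·m·U·1000/V;  BU:GU = IBU/GP
U = 1.65·0.000125^(68/1000)·(1−e^(−0.04·34))/4.15 = 0.1604
IBU = (15.7/100)·73·0.1604·1000/18.0 = 102.1322
BU:GU = 102.1322/68

1.5019


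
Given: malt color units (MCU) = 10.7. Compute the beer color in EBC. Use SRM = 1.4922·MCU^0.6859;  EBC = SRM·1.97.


SRM = 1.4922·10.7^0.6859 = 7.5837
EBC = 7.5837·1.97

14.9399 EBC


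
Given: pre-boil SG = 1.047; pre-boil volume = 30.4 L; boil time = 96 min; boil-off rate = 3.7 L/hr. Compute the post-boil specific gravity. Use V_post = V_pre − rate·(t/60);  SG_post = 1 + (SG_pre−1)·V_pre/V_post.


V_post = 30.4 − 3.7·(96/60) = 24.4800
SG_post = 1 + (1.047 − 1)·30.4/24.4800

1.0584


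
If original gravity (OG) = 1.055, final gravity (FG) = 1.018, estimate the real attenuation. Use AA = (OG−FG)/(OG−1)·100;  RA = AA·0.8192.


AA = (1.055 − 1.018)/(1.055 − 1)·100 = 67.2727
RA = 67.2727·0.8192

55.1098 %


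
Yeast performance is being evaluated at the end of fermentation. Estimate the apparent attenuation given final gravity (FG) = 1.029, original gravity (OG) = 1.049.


AA = (OG − FG)/(OG − 1) · 100
AA = (1.049 − 1.029)/(1.049 − 1) · 100

40.8163 %


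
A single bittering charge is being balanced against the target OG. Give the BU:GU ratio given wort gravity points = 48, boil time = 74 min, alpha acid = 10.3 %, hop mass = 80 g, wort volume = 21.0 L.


U = 1.65·0.000125^(GP/1000)·(1−e^(−0.04t))/4.15;  IBU = (α/100)·m·U·1000/V;  BU:GU = IBU/GP
U = 1.65·0.000125^(48/1000)·(1−e^(−0.04·74))/4.15 = 0.2449
IBU = (10.3/100)·80·0.2449·1000/21.0 = 96.0919
BU:GU = 96.0919/48

2.0019


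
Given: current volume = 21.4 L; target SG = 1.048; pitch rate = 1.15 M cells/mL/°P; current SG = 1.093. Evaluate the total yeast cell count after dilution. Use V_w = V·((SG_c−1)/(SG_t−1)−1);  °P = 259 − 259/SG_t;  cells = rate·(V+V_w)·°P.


V_w = 21.4·((1.093−1)/(1.048−1)−1) = 20.0625
V_final = 21.4 + 20.0625 = 41.4625
°P = 259 − 259/1.048 = 11.8626
cells = 1.15·41.4625·11.8626

565.6308 billion cells


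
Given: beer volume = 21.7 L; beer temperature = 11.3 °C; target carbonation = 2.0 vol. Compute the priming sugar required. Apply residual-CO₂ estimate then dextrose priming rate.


residual = 14.695·(0.01821 + 0.09011·e^(−0.04·T));  sugar = (target − residual)·4.0·V
residual = 14.695·(0.01821 + 0.09011·e^(−0.04·11.3)) = 1.1102
sugar = (2.0 − 1.1102)·4.0·21.7

77.2316 g


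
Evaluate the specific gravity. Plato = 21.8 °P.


SG = 259/(259 − P)
SG = 259/(259 − 21.8)

1.0919


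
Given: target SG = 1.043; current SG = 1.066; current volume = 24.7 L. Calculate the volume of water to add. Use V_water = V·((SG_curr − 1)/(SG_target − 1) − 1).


V_water = 24.7·((1.066 − 1)/(1.043 − 1) − 1)

13.2116 L


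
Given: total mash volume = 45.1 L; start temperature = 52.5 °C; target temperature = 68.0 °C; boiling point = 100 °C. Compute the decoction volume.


V_dec = V_total·(T_target − T_start)/(T_boil − T_start)
V_dec = 45.1·(68.0 − 52.5)/(100 − 52.5)

14.7168 L


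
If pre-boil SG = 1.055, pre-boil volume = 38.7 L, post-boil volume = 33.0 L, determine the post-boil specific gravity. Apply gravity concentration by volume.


SG_post = 1 + (SG_pre − 1)·V_pre/V_post
pts_pre = (1.055 − 1)·1000 = 55.0000
pts_post = 55.0000·38.7/33.0 = 64.5000
SG_post = 1 + 64.5000/1000

1.0645


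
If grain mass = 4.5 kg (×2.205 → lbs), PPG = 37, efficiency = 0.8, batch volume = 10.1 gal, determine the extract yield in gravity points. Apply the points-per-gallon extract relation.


points = lbs × PPG × eff / vol
lbs = 4.5 × 2.205 = 9.9225
points = 9.9225 × 37 × 0.8 / 10.1

29.0798 points


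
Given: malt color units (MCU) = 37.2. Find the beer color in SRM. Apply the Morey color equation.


SRM = 1.4922 · MCU^0.6859
SRM = 1.4922 · 37.2^0.6859

17.8264 SRM


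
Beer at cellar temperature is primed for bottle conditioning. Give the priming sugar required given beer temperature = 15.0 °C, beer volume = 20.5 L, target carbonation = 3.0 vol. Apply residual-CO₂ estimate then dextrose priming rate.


residual = 14.695·(0.01821 + 0.09011·e^(−0.04·T));  sugar = (target − residual)·4.0·V
residual = 14.695·(0.01821 + 0.09011·e^(−0.04·15.0)) = 0.9943
sugar = (3.0 − 0.9943)·4.0·20.5

164.4663 g


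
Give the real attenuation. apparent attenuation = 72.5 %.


RA = AA · 0.8192
RA = 72.5 · 0.8192

59.3920 %


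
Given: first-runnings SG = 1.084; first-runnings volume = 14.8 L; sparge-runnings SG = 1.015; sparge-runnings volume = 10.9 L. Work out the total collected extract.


total = Σ (SG_i − 1)·1000·V_i
first = (1.084 − 1)·1000·14.8 = 1243.2000
sparge = (1.015 − 1)·1000·10.9 = 163.5000
total = 1243.2000 + 163.5000

1406.7000 gravity·L


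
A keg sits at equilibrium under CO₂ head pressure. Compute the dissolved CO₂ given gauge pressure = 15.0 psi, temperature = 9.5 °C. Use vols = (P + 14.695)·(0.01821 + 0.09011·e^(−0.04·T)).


vols = (15.0 + 14.695)·(0.01821 + 0.09011·e^(−0.04·9.5))

2.3706 volumes


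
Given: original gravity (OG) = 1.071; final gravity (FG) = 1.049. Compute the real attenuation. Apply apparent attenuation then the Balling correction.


AA = (OG−FG)/(OG−1)·100;  RA = AA·0.8192
AA = (1.071 − 1.049)/(1.071 − 1)·100 = 30.9859
RA = 30.9859·0.8192

25.3837 %


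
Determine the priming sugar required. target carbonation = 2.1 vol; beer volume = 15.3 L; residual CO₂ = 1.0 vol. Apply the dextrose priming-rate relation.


sugar = (target − residual)·4.0·V
sugar = (2.1 − 1.0)·4.0·15.3

67.3200 g


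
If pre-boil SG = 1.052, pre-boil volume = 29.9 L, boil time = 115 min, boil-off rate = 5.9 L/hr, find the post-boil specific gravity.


V_post = V_pre − rate·(t/60);  SG_post = 1 + (SG_pre−1)·V_pre/V_post
V_post = 29.9 − 5.9·(115/60) = 18.5917
SG_post = 1 + (1.052 − 1)·29.9/18.5917

1.0836


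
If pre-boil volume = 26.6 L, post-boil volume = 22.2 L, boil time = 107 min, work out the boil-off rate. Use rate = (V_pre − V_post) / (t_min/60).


rate = (26.6 − 22.2) / (107/60)

2.4673 L/hr


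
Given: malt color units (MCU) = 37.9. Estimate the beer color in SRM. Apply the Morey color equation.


SRM = 1.4922 · MCU^0.6859
SRM = 1.4922 · 37.9^0.6859

18.0558 SRM


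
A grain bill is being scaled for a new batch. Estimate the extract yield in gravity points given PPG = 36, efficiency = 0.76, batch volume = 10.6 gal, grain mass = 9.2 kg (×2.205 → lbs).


points = lbs × PPG × eff / vol
lbs = 9.2 × 2.205 = 20.2860
points = 20.2860 × 36 × 0.76 / 10.6

52.3608 points


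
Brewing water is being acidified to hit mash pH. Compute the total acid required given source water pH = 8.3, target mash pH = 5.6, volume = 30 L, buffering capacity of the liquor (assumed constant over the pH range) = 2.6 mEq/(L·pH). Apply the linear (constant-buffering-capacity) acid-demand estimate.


acid = buffering capacity · (pH_source − pH_target) · V
acid = 2.6 · (8.3 − 5.6) · 30

210.6000 mEq


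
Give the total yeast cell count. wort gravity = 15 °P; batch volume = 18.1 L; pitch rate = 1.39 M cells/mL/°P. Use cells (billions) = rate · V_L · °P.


cells = 1.39 · 18.1 · 15

377.3850 billion cells


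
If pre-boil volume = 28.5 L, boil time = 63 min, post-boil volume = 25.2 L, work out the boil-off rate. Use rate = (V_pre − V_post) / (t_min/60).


rate = (28.5 − 25.2) / (63/60)

3.1429 L/hr


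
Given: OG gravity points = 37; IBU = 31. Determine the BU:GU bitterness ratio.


BU:GU = IBU / OG_points
BU:GU = 31 / 37

0.8378


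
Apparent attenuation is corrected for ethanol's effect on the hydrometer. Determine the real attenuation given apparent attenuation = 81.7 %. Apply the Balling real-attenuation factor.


RA = AA · 0.8192
RA = 81.7 · 0.8192

66.9286 %


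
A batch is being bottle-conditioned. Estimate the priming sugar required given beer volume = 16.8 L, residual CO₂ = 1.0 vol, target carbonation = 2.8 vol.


sugar = (target − residual)·4.0·V
sugar = (2.8 − 1.0)·4.0·16.8

120.9600 g


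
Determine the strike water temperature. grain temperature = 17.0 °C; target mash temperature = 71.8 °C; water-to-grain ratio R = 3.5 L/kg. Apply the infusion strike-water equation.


T_strike = (0.41/R)·(T_mash − T_grain) + T_mash
T_strike = (0.41/3.5)·(71.8 − 17.0) + 71.8

78.2194 °C


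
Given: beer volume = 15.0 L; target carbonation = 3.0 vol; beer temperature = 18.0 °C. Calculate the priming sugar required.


residual = 14.695·(0.01821 + 0.09011·e^(−0.04·T));  sugar = (target − residual)·4.0·V
residual = 14.695·(0.01821 + 0.09011·e^(−0.04·18.0)) = 0.9121
sugar = (3.0 − 0.9121)·4.0·15.0

125.2718 g


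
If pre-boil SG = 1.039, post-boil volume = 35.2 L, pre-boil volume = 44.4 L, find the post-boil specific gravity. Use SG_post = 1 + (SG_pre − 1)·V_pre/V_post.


pts_pre = (1.039 − 1)·1000 = 39.0000
pts_post = 39.0000·44.4/35.2 = 49.1932
SG_post = 1 + 49.1932/1000

1.0492


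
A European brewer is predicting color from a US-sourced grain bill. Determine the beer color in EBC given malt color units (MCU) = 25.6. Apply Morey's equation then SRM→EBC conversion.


SRM = 1.4922·MCU^0.6859;  EBC = SRM·1.97
SRM = 1.4922·25.6^0.6859 = 13.7955
EBC = 13.7955·1.97

27.1772 EBC


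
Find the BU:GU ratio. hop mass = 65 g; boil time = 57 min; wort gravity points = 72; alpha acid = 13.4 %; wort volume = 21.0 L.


U = 1.65·0.000125^(GP/1000)·(1−e^(−0.04t))/4.15;  IBU = (α/100)·m·U·1000/V;  BU:GU = IBU/GP
U = 1.65·0.000125^(72/1000)·(1−e^(−0.04·57))/4.15 = 0.1869
IBU = (13.4/100)·65·0.1869·1000/21.0 = 77.5088
BU:GU = 77.5088/72

1.0765


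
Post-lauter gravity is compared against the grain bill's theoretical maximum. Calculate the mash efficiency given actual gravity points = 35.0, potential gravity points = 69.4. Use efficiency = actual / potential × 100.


efficiency = 35.0 / 69.4 × 100

50.4323 %


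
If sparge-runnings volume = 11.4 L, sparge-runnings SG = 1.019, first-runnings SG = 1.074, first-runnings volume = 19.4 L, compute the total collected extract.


total = Σ (SG_i − 1)·1000·V_i
first = (1.074 − 1)·1000·19.4 = 1435.6000
sparge = (1.019 − 1)·1000·11.4 = 216.6000
total = 1435.6000 + 216.6000

1652.2000 gravity·L
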